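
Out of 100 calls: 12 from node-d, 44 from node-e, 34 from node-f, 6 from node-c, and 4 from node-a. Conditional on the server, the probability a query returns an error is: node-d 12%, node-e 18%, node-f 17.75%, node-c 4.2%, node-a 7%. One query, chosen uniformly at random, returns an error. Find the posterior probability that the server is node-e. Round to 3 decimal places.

Prior × likelihood for each hypothesis:
  node-d: 0.12 × 0.12 = 0.0144
  node-e: 0.44 × 0.18 = 0.0792
  node-f: 0.34 × 0.1775 = 0.06035
  node-c: 0.06 × 0.042 = 0.00252
  node-a: 0.04 × 0.07 = 0.0028
Normalizing constant = 0.15927.
P(node-e | evidence) = 0.0792 / 0.15927 ≈ 0.497.

0.497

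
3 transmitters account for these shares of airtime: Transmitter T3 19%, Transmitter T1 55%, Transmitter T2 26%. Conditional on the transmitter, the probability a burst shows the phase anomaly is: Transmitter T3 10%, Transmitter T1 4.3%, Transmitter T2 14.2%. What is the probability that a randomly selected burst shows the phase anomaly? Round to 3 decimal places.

Prior × likelihood for each hypothesis:
  Transmitter T3: 0.19 × 0.1 = 0.019
  Transmitter T1: 0.55 × 0.043 = 0.02365
  Transmitter T2: 0.26 × 0.142 = 0.03692
P(anomaly) = 0.019 + 0.02365 + 0.03692 = 0.07957 → 0.080.

0.080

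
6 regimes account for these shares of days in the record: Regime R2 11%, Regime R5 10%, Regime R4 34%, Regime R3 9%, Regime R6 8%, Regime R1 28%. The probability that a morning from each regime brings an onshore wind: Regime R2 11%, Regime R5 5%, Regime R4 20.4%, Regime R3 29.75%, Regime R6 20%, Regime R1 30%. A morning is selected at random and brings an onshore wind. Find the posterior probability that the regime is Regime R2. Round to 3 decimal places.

0.057

By Bayes' rule, posterior ∝ prior × likelihood:
  Regime R2: 0.11 × 0.11 = 0.0121
  Regime R5: 0.1 × 0.05 = 0.005
  Regime R4: 0.34 × 0.204 = 0.06936
  Regime R3: 0.09 × 0.2975 = 0.026775
  Regime R6: 0.08 × 0.2 = 0.016
  Regime R1: 0.28 × 0.3 = 0.084
Sum = 0.213235.
P(Regime R2 | evidence) = 0.0121 / 0.213235 ≈ 0.057.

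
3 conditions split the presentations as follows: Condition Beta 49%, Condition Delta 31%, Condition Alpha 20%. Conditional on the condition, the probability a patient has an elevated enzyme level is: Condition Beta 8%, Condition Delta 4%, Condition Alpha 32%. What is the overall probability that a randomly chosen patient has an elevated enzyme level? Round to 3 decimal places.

Compute prior × likelihood for every hypothesis:
  Condition Beta: 0.49 × 0.08 = 0.0392
  Condition Delta: 0.31 × 0.04 = 0.0124
  Condition Alpha: 0.2 × 0.32 = 0.064
P(elevated) = 0.0392 + 0.0124 + 0.064 = 0.1156 → 0.116.

0.116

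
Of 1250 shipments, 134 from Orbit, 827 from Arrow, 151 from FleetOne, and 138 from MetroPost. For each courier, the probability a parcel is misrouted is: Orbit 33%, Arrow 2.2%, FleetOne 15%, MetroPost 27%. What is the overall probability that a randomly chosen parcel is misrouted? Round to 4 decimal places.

Prior × likelihood for each hypothesis:
  Orbit: 0.1072 × 0.33 = 0.035376
  Arrow: 0.6616 × 0.022 = 0.0145552
  FleetOne: 0.1208 × 0.15 = 0.01812
  MetroPost: 0.1104 × 0.27 = 0.029808
P(misrouted) = 0.035376 + 0.0145552 + 0.01812 + 0.029808 = 0.0978592 → 0.0979.

0.0979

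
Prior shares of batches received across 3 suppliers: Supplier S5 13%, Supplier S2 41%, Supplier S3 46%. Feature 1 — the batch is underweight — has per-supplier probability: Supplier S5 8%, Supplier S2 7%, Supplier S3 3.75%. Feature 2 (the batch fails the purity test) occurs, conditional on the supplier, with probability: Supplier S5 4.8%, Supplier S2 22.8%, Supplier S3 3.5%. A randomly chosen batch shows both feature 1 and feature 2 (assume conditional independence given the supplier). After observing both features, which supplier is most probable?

Supplier S2

Unnormalized posteriors (prior × likelihood):
  Supplier S5: 0.13 × 0.08 × 0.048 = 0.0004992
  Supplier S2: 0.41 × 0.07 × 0.228 = 0.0065436
  Supplier S3: 0.46 × 0.0375 × 0.035 = 0.00060375
Sum = 0.00764655.
Largest term belongs to Supplier S2, so Supplier S2 is most probable.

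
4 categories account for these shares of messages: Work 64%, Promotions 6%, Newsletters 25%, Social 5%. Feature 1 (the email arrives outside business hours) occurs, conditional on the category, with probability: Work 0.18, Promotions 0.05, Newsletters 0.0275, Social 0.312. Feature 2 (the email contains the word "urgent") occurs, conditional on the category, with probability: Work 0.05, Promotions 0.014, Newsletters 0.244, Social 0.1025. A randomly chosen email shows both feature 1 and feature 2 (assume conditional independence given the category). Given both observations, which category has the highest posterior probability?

By Bayes' rule, posterior ∝ prior × likelihood:
  Work: 0.64 × 0.18 × 0.05 = 0.00576
  Promotions: 0.06 × 0.05 × 0.014 = 0.000042
  Newsletters: 0.25 × 0.0275 × 0.244 = 0.0016775
  Social: 0.05 × 0.312 × 0.1025 = 0.001599
Total = 0.0090785.
Largest term belongs to Work, so Work is most probable.

Work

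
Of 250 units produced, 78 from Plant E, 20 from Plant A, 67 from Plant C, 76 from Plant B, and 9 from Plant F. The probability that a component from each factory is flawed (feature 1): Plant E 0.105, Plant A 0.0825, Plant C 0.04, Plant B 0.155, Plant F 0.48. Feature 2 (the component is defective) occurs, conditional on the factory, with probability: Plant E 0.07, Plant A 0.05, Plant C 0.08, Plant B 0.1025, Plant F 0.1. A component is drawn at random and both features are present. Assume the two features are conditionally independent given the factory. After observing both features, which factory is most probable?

Plant B

Unnormalized posteriors (prior × likelihood):
  Plant E: 0.312 × 0.105 × 0.07 = 0.0022932
  Plant A: 0.08 × 0.0825 × 0.05 = 0.00033
  Plant C: 0.268 × 0.04 × 0.08 = 0.0008576
  Plant B: 0.304 × 0.155 × 0.1025 = 0.0048298
  Plant F: 0.036 × 0.48 × 0.1 = 0.001728
Total = 0.0100386.
Largest term belongs to Plant B, so Plant B is most probable.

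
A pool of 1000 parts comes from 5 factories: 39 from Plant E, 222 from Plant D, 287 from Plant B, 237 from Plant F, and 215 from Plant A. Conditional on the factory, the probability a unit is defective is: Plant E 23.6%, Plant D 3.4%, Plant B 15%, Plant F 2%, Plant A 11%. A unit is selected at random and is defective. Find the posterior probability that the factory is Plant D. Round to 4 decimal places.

0.0856

Unnormalized posteriors (prior × likelihood):
  Plant E: 0.039 × 0.236 = 0.009204
  Plant D: 0.222 × 0.034 = 0.007548
  Plant B: 0.287 × 0.15 = 0.04305
  Plant F: 0.237 × 0.02 = 0.00474
  Plant A: 0.215 × 0.11 = 0.02365
Normalizing constant = 0.088192.
P(Plant D | evidence) = 0.007548 / 0.088192 ≈ 0.0856.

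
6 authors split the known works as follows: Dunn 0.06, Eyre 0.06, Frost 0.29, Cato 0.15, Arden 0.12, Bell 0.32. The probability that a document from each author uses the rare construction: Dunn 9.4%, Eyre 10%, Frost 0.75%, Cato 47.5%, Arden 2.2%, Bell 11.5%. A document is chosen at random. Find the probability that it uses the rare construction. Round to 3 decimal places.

By Bayes' rule, posterior ∝ prior × likelihood:
  Dunn: 0.06 × 0.094 = 0.00564
  Eyre: 0.06 × 0.1 = 0.006
  Frost: 0.29 × 0.0075 = 0.002175
  Cato: 0.15 × 0.475 = 0.07125
  Arden: 0.12 × 0.022 = 0.00264
  Bell: 0.32 × 0.115 = 0.0368
P(rare-form) = 0.00564 + 0.006 + 0.002175 + 0.07125 + 0.00264 + 0.0368 = 0.124505 → 0.125.

0.125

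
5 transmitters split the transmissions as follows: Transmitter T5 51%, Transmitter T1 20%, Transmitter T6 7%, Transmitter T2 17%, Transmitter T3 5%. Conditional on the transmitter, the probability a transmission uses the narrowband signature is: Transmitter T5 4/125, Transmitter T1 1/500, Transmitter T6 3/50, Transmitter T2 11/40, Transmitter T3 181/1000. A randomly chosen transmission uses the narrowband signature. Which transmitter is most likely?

Unnormalized posteriors (prior × likelihood):
  Transmitter T5: 0.51 × 0.032 = 0.01632
  Transmitter T1: 0.2 × 0.002 = 0.0004
  Transmitter T6: 0.07 × 0.06 = 0.0042
  Transmitter T2: 0.17 × 0.275 = 0.04675
  Transmitter T3: 0.05 × 0.181 = 0.00905
Sum = 0.07672.
Largest term belongs to Transmitter T2, so Transmitter T2 is most probable.

Transmitter T2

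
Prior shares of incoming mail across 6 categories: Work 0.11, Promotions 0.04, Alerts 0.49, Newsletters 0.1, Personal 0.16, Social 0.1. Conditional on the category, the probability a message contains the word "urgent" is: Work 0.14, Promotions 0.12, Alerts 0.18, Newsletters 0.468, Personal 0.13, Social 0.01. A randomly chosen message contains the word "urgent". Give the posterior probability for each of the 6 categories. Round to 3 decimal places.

Work 0.087, Promotions 0.027, Alerts 0.498, Newsletters 0.264, Personal 0.118, Social 0.006

Compute prior × likelihood for every hypothesis:
  Work: 0.11 × 0.14 = 0.0154
  Promotions: 0.04 × 0.12 = 0.0048
  Alerts: 0.49 × 0.18 = 0.0882
  Newsletters: 0.1 × 0.468 = 0.0468
  Personal: 0.16 × 0.13 = 0.0208
  Social: 0.1 × 0.01 = 0.001
Total = 0.177.
P(Work | urgent-flag) = 0.0154/0.177 ≈ 0.087
P(Promotions | urgent-flag) = 0.0048/0.177 ≈ 0.027
P(Alerts | urgent-flag) = 0.0882/0.177 ≈ 0.498
P(Newsletters | urgent-flag) = 0.0468/0.177 ≈ 0.264
P(Personal | urgent-flag) = 0.0208/0.177 ≈ 0.118
P(Social | urgent-flag) = 0.001/0.177 ≈ 0.006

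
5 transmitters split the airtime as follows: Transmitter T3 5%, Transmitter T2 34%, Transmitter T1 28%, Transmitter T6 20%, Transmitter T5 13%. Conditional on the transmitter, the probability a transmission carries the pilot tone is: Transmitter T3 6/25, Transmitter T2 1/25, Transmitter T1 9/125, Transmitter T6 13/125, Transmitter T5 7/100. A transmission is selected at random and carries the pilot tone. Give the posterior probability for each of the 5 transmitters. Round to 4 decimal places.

Compute prior × likelihood for every hypothesis:
  Transmitter T3: 0.05 × 0.24 = 0.012
  Transmitter T2: 0.34 × 0.04 = 0.0136
  Transmitter T1: 0.28 × 0.072 = 0.02016
  Transmitter T6: 0.2 × 0.104 = 0.0208
  Transmitter T5: 0.13 × 0.07 = 0.0091
Sum = 0.07566.
P(Transmitter T3 | pilot) = 0.012/0.07566 ≈ 0.1586
P(Transmitter T2 | pilot) = 0.0136/0.07566 ≈ 0.1798
P(Transmitter T1 | pilot) = 0.02016/0.07566 ≈ 0.2665
P(Transmitter T6 | pilot) = 0.0208/0.07566 ≈ 0.2749
P(Transmitter T5 | pilot) = 0.0091/0.07566 ≈ 0.1203

Transmitter T3 0.1586, Transmitter T2 0.1798, Transmitter T1 0.2665, Transmitter T6 0.2749, Transmitter T5 0.1203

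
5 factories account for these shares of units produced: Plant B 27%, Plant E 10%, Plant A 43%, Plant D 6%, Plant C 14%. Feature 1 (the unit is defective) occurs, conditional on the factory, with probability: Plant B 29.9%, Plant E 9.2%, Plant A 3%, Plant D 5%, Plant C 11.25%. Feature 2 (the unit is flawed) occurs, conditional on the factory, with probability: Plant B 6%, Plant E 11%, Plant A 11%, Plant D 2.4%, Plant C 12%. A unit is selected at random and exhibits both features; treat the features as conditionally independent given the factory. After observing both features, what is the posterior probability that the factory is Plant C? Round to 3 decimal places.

0.205

By Bayes' rule, posterior ∝ prior × likelihood:
  Plant B: 0.27 × 0.299 × 0.06 = 0.0048438
  Plant E: 0.1 × 0.092 × 0.11 = 0.001012
  Plant A: 0.43 × 0.03 × 0.11 = 0.001419
  Plant D: 0.06 × 0.05 × 0.024 = 0.000072
  Plant C: 0.14 × 0.1125 × 0.12 = 0.00189
Normalizing constant = 0.0092368.
P(Plant C | evidence) = 0.00189 / 0.0092368 ≈ 0.205.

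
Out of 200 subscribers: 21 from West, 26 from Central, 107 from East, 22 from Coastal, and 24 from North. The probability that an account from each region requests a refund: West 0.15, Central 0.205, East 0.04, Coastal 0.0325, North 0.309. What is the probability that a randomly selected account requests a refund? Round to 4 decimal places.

0.1045

Compute prior × likelihood for every hypothesis:
  West: 0.105 × 0.15 = 0.01575
  Central: 0.13 × 0.205 = 0.02665
  East: 0.535 × 0.04 = 0.0214
  Coastal: 0.11 × 0.0325 = 0.003575
  North: 0.12 × 0.309 = 0.03708
P(refund) = 0.01575 + 0.02665 + 0.0214 + 0.003575 + 0.03708 = 0.104455 → 0.1045.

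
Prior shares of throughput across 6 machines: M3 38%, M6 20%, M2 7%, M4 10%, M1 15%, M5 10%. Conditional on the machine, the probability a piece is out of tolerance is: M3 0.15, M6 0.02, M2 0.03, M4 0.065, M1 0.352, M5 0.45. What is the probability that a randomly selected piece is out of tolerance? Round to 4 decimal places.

Compute prior × likelihood for every hypothesis:
  M3: 0.38 × 0.15 = 0.057
  M6: 0.2 × 0.02 = 0.004
  M2: 0.07 × 0.03 = 0.0021
  M4: 0.1 × 0.065 = 0.0065
  M1: 0.15 × 0.352 = 0.0528
  M5: 0.1 × 0.45 = 0.045
P(oversize) = 0.057 + 0.004 + 0.0021 + 0.0065 + 0.0528 + 0.045 = 0.1674 → 0.1674.

0.1674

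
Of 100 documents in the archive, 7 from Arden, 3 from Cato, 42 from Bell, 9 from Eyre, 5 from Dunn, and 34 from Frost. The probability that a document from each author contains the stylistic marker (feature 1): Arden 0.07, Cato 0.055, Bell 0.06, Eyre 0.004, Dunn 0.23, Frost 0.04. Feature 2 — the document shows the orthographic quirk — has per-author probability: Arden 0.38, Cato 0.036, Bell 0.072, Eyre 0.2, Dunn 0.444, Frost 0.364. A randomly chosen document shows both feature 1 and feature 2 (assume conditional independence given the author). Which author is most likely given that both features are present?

Dunn

Compute prior × likelihood for every hypothesis:
  Arden: 0.07 × 0.07 × 0.38 = 0.001862
  Cato: 0.03 × 0.055 × 0.036 = 0.0000594
  Bell: 0.42 × 0.06 × 0.072 = 0.0018144
  Eyre: 0.09 × 0.004 × 0.2 = 0.000072
  Dunn: 0.05 × 0.23 × 0.444 = 0.005106
  Frost: 0.34 × 0.04 × 0.364 = 0.0049504
Total = 0.0138642.
Largest term belongs to Dunn, so Dunn is most probable.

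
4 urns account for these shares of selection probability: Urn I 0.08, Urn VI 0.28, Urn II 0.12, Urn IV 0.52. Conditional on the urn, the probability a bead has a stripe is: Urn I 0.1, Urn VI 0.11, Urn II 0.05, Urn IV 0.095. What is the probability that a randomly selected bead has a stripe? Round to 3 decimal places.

0.094

Compute prior × likelihood for every hypothesis:
  Urn I: 0.08 × 0.1 = 0.008
  Urn VI: 0.28 × 0.11 = 0.0308
  Urn II: 0.12 × 0.05 = 0.006
  Urn IV: 0.52 × 0.095 = 0.0494
P(striped) = 0.008 + 0.0308 + 0.006 + 0.0494 = 0.0942 → 0.094.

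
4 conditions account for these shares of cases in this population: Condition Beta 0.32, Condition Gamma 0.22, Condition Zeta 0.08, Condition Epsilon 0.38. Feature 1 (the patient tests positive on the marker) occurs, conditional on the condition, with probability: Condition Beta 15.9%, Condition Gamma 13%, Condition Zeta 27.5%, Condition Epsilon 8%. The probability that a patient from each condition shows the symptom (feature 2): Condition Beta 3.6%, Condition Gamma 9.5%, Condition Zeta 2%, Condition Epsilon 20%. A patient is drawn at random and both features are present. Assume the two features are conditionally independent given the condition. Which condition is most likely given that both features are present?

Condition Epsilon

Compute prior × likelihood for every hypothesis:
  Condition Beta: 0.32 × 0.159 × 0.036 = 0.00183168
  Condition Gamma: 0.22 × 0.13 × 0.095 = 0.002717
  Condition Zeta: 0.08 × 0.275 × 0.02 = 0.00044
  Condition Epsilon: 0.38 × 0.08 × 0.2 = 0.00608
Normalizing constant = 0.01106868.
Largest term belongs to Condition Epsilon, so Condition Epsilon is most probable.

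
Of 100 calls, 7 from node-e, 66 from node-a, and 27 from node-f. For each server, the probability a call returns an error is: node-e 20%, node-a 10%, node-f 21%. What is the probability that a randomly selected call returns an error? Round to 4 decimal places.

Compute prior × likelihood for every hypothesis:
  node-e: 0.07 × 0.2 = 0.014
  node-a: 0.66 × 0.1 = 0.066
  node-f: 0.27 × 0.21 = 0.0567
P(error) = 0.014 + 0.066 + 0.0567 = 0.1367 → 0.1367.

0.1367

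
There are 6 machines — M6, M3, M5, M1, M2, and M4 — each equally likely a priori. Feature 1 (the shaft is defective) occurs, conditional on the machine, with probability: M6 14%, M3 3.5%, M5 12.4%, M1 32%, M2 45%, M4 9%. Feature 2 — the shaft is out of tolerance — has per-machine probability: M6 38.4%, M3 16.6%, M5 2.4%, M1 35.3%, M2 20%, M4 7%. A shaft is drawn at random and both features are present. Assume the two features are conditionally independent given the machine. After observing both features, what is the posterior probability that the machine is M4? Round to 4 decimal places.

With a uniform prior (1/6 each), posterior ∝ likelihood:
  M6: 0.14 × 0.384 = 0.05376
  M3: 0.035 × 0.166 = 0.00581
  M5: 0.124 × 0.024 = 0.002976
  M1: 0.32 × 0.353 = 0.11296
  M2: 0.45 × 0.2 = 0.09
  M4: 0.09 × 0.07 = 0.0063
Normalizing constant = 0.271806.
P(M4 | evidence) = 0.0063 / 0.271806 ≈ 0.0232.

0.0232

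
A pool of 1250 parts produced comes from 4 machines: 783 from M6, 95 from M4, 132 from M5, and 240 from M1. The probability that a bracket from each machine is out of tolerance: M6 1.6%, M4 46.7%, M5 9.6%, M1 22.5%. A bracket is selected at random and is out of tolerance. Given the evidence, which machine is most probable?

Prior × likelihood for each hypothesis:
  M6: 0.6264 × 0.016 = 0.0100224
  M4: 0.076 × 0.467 = 0.035492
  M5: 0.1056 × 0.096 = 0.0101376
  M1: 0.192 × 0.225 = 0.0432
Total = 0.098852.
Largest term belongs to M1, so M1 is most probable.

M1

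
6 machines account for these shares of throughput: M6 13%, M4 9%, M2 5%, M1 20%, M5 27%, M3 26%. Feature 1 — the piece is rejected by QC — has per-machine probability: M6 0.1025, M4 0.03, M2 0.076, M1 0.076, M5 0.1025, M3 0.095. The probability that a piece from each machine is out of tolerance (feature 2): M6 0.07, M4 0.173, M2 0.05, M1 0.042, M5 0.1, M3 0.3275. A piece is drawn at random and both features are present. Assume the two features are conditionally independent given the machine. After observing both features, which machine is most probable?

Compute prior × likelihood for every hypothesis:
  M6: 0.13 × 0.1025 × 0.07 = 0.00093275
  M4: 0.09 × 0.03 × 0.173 = 0.0004671
  M2: 0.05 × 0.076 × 0.05 = 0.00019
  M1: 0.2 × 0.076 × 0.042 = 0.0006384
  M5: 0.27 × 0.1025 × 0.1 = 0.0027675
  M3: 0.26 × 0.095 × 0.3275 = 0.00808925
Normalizing constant = 0.013085.
Largest term belongs to M3, so M3 is most probable.

M3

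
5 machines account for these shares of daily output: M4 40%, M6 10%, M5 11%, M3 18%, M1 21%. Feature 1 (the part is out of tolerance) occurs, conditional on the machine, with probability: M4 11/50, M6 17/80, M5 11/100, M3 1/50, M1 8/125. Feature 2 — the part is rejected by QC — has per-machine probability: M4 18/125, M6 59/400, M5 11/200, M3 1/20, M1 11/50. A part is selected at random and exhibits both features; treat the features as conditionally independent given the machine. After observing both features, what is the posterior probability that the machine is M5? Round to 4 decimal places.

0.0339

Compute prior × likelihood for every hypothesis:
  M4: 0.4 × 0.22 × 0.144 = 0.012672
  M6: 0.1 × 0.2125 × 0.1475 = 0.003134375
  M5: 0.11 × 0.11 × 0.055 = 0.0006655
  M3: 0.18 × 0.02 × 0.05 = 0.00018
  M1: 0.21 × 0.064 × 0.22 = 0.0029568
Sum = 0.019608675.
P(M5 | evidence) = 0.0006655 / 0.019608675 ≈ 0.0339.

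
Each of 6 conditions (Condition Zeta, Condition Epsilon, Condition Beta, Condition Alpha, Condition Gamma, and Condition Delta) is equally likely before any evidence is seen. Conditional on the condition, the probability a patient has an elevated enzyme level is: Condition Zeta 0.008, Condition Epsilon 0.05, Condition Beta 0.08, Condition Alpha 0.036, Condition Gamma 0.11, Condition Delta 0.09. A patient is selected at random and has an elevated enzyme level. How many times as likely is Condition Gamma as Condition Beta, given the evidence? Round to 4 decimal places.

1.3750

Since the prior is uniform, the posterior is proportional to the likelihood:
  Condition Zeta: 0.008
  Condition Epsilon: 0.05
  Condition Beta: 0.08
  Condition Alpha: 0.036
  Condition Gamma: 0.11
  Condition Delta: 0.09
Sum = 0.374.
The ratio is 0.11 / 0.08 (the normalizer cancels) = 1.3750.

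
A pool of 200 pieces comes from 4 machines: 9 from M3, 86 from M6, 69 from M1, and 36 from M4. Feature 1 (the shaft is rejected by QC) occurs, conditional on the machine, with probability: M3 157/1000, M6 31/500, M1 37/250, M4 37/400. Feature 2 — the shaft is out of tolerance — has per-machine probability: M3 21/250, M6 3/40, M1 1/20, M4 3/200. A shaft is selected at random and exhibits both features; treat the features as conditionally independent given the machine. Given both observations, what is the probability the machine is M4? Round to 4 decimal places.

By Bayes' rule, posterior ∝ prior × likelihood:
  M3: 0.045 × 0.157 × 0.084 = 0.00059346
  M6: 0.43 × 0.062 × 0.075 = 0.0019995
  M1: 0.345 × 0.148 × 0.05 = 0.002553
  M4: 0.18 × 0.0925 × 0.015 = 0.00024975
Sum = 0.00539571.
P(M4 | evidence) = 0.00024975 / 0.00539571 ≈ 0.0463.

0.0463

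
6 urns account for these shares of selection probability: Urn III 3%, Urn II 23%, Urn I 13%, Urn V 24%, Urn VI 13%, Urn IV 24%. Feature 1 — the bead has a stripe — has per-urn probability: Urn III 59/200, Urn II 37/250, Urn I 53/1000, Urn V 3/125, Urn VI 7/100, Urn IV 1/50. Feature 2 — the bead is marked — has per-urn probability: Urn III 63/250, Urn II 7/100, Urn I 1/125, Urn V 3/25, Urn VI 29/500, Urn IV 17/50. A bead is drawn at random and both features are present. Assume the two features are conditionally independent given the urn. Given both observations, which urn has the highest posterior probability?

Unnormalized posteriors (prior × likelihood):
  Urn III: 0.03 × 0.295 × 0.252 = 0.0022302
  Urn II: 0.23 × 0.148 × 0.07 = 0.0023828
  Urn I: 0.13 × 0.053 × 0.008 = 0.00005512
  Urn V: 0.24 × 0.024 × 0.12 = 0.0006912
  Urn VI: 0.13 × 0.07 × 0.058 = 0.0005278
  Urn IV: 0.24 × 0.02 × 0.34 = 0.001632
Total = 0.00751912.
Largest term belongs to Urn II, so Urn II is most probable.

Urn II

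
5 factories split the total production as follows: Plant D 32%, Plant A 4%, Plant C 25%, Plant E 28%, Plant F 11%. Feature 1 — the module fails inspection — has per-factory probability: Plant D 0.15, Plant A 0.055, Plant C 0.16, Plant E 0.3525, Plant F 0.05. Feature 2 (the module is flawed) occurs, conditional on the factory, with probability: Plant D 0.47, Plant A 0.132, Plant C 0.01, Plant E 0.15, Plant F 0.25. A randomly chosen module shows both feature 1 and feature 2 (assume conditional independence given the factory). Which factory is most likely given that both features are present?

Plant D

Compute prior × likelihood for every hypothesis:
  Plant D: 0.32 × 0.15 × 0.47 = 0.02256
  Plant A: 0.04 × 0.055 × 0.132 = 0.0002904
  Plant C: 0.25 × 0.16 × 0.01 = 0.0004
  Plant E: 0.28 × 0.3525 × 0.15 = 0.014805
  Plant F: 0.11 × 0.05 × 0.25 = 0.001375
Total = 0.0394304.
Largest term belongs to Plant D, so Plant D is most probable.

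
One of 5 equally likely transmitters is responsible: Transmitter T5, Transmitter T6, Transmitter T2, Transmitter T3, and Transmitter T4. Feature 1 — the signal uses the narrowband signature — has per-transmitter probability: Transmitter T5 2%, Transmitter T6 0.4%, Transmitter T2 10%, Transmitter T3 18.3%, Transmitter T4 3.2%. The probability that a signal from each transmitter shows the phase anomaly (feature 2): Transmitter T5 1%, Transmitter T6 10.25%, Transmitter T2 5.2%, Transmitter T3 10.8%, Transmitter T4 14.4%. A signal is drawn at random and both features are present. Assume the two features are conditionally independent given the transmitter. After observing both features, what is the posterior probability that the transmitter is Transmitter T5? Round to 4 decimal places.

With a uniform prior (1/5 each), posterior ∝ likelihood:
  Transmitter T5: 0.02 × 0.01 = 0.0002
  Transmitter T6: 0.004 × 0.1025 = 0.00041
  Transmitter T2: 0.1 × 0.052 = 0.0052
  Transmitter T3: 0.183 × 0.108 = 0.019764
  Transmitter T4: 0.032 × 0.144 = 0.004608
Normalizing constant = 0.030182.
P(Transmitter T5 | evidence) = 0.0002 / 0.030182 ≈ 0.0066.

0.0066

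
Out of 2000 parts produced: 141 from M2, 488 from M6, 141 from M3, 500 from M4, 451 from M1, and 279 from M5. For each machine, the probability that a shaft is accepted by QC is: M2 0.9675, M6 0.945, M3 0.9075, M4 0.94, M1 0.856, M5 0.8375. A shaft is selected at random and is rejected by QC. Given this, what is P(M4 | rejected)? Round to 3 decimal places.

Taking complements, P(rejected | each) = M2 0.0325, M6 0.055, M3 0.0925, M4 0.06, M1 0.144, M5 0.1625.
Prior × likelihood for each hypothesis:
  M2: 0.0705 × 0.0325 = 0.00229125
  M6: 0.244 × 0.055 = 0.01342
  M3: 0.0705 × 0.0925 = 0.00652125
  M4: 0.25 × 0.06 = 0.015
  M1: 0.2255 × 0.144 = 0.032472
  M5: 0.1395 × 0.1625 = 0.02266875
Sum = 0.09237325.
P(M4 | evidence) = 0.015 / 0.09237325 ≈ 0.162.

0.162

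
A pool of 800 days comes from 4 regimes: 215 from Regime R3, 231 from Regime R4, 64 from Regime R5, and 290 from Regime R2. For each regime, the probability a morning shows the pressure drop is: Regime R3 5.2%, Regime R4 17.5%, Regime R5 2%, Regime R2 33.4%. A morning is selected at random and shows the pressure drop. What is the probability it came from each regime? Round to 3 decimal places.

Unnormalized posteriors (prior × likelihood):
  Regime R3: 0.26875 × 0.052 = 0.013975
  Regime R4: 0.28875 × 0.175 = 0.05053125
  Regime R5: 0.08 × 0.02 = 0.0016
  Regime R2: 0.3625 × 0.334 = 0.121075
Total = 0.18718125.
P(Regime R3 | drop) = 0.013975/0.18718125 ≈ 0.075
P(Regime R4 | drop) = 0.05053125/0.18718125 ≈ 0.270
P(Regime R5 | drop) = 0.0016/0.18718125 ≈ 0.009
P(Regime R2 | drop) = 0.121075/0.18718125 ≈ 0.647

Regime R3 0.075, Regime R4 0.270, Regime R5 0.009, Regime R2 0.647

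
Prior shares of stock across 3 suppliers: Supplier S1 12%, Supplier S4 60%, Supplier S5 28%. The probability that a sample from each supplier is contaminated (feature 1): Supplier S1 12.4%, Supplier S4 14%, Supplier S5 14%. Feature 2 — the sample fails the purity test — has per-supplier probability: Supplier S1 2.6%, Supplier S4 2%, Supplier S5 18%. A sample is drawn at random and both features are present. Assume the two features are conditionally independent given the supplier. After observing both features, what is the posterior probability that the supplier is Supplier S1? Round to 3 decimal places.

0.042

Unnormalized posteriors (prior × likelihood):
  Supplier S1: 0.12 × 0.124 × 0.026 = 0.00038688
  Supplier S4: 0.6 × 0.14 × 0.02 = 0.00168
  Supplier S5: 0.28 × 0.14 × 0.18 = 0.007056
Sum = 0.00912288.
P(Supplier S1 | evidence) = 0.00038688 / 0.00912288 ≈ 0.042.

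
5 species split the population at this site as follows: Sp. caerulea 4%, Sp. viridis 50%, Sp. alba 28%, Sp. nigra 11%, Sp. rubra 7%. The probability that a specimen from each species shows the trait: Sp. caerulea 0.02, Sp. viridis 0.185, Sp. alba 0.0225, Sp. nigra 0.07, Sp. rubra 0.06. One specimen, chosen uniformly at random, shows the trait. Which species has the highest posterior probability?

Compute prior × likelihood for every hypothesis:
  Sp. caerulea: 0.04 × 0.02 = 0.0008
  Sp. viridis: 0.5 × 0.185 = 0.0925
  Sp. alba: 0.28 × 0.0225 = 0.0063
  Sp. nigra: 0.11 × 0.07 = 0.0077
  Sp. rubra: 0.07 × 0.06 = 0.0042
Normalizing constant = 0.1115.
Largest term belongs to Sp. viridis, so Sp. viridis is most probable.

Sp. viridis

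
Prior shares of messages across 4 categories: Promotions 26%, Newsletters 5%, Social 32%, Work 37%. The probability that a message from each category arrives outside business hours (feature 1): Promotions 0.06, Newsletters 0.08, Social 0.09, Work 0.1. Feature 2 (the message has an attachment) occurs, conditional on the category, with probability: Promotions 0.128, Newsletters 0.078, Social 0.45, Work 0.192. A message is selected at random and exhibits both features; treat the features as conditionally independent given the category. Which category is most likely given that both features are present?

Unnormalized posteriors (prior × likelihood):
  Promotions: 0.26 × 0.06 × 0.128 = 0.0019968
  Newsletters: 0.05 × 0.08 × 0.078 = 0.000312
  Social: 0.32 × 0.09 × 0.45 = 0.01296
  Work: 0.37 × 0.1 × 0.192 = 0.007104
Total = 0.0223728.
Largest term belongs to Social, so Social is most probable.

Social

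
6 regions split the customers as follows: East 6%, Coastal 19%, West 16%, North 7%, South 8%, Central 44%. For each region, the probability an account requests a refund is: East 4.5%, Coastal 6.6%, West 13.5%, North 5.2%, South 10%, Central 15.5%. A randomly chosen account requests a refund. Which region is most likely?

By Bayes' rule, posterior ∝ prior × likelihood:
  East: 0.06 × 0.045 = 0.0027
  Coastal: 0.19 × 0.066 = 0.01254
  West: 0.16 × 0.135 = 0.0216
  North: 0.07 × 0.052 = 0.00364
  South: 0.08 × 0.1 = 0.008
  Central: 0.44 × 0.155 = 0.0682
Normalizing constant = 0.11668.
Largest term belongs to Central, so Central is most probable.

Central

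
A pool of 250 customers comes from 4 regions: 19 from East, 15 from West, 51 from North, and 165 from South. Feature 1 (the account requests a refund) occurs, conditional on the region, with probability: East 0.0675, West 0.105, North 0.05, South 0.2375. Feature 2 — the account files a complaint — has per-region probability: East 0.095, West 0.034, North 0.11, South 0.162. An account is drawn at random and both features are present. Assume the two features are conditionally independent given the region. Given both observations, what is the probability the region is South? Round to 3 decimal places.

By Bayes' rule, posterior ∝ prior × likelihood:
  East: 0.076 × 0.0675 × 0.095 = 0.00048735
  West: 0.06 × 0.105 × 0.034 = 0.0002142
  North: 0.204 × 0.05 × 0.11 = 0.001122
  South: 0.66 × 0.2375 × 0.162 = 0.0253935
Sum = 0.02721705.
P(South | evidence) = 0.0253935 / 0.02721705 ≈ 0.933.

0.933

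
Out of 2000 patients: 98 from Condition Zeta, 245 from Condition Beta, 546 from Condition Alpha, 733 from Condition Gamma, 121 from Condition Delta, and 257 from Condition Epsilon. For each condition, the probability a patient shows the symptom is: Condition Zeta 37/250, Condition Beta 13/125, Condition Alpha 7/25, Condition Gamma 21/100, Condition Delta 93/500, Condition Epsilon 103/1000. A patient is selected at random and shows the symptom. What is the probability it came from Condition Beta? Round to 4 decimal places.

Prior × likelihood for each hypothesis:
  Condition Zeta: 0.049 × 0.148 = 0.007252
  Condition Beta: 0.1225 × 0.104 = 0.01274
  Condition Alpha: 0.273 × 0.28 = 0.07644
  Condition Gamma: 0.3665 × 0.21 = 0.076965
  Condition Delta: 0.0605 × 0.186 = 0.011253
  Condition Epsilon: 0.1285 × 0.103 = 0.0132355
Sum = 0.1978855.
P(Condition Beta | evidence) = 0.01274 / 0.1978855 ≈ 0.0644.

0.0644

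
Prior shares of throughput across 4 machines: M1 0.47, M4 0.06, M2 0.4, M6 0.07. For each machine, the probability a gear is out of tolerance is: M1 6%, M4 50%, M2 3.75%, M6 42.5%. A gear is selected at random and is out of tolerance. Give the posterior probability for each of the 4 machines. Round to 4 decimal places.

Unnormalized posteriors (prior × likelihood):
  M1: 0.47 × 0.06 = 0.0282
  M4: 0.06 × 0.5 = 0.03
  M2: 0.4 × 0.0375 = 0.015
  M6: 0.07 × 0.425 = 0.02975
Sum = 0.10295.
P(M1 | oversize) = 0.0282/0.10295 ≈ 0.2739
P(M4 | oversize) = 0.03/0.10295 ≈ 0.2914
P(M2 | oversize) = 0.015/0.10295 ≈ 0.1457
P(M6 | oversize) = 0.02975/0.10295 ≈ 0.2890
(Check: 0.2739+0.2914+0.1457+0.2890 = 1.0000.)

M1 0.2739, M4 0.2914, M2 0.1457, M6 0.2890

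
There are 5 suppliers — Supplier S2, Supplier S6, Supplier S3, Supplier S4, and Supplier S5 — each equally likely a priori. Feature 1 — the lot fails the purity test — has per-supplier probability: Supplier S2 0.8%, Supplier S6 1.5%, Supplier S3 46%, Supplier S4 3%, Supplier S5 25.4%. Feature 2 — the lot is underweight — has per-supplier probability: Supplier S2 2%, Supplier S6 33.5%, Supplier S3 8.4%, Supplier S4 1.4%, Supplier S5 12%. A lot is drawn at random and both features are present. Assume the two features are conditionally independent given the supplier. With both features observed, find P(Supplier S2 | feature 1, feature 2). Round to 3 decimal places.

With a uniform prior (1/5 each), posterior ∝ likelihood:
  Supplier S2: 0.008 × 0.02 = 0.00016
  Supplier S6: 0.015 × 0.335 = 0.005025
  Supplier S3: 0.46 × 0.084 = 0.03864
  Supplier S4: 0.03 × 0.014 = 0.00042
  Supplier S5: 0.254 × 0.12 = 0.03048
Total = 0.074725.
P(Supplier S2 | evidence) = 0.00016 / 0.074725 ≈ 0.002.

0.002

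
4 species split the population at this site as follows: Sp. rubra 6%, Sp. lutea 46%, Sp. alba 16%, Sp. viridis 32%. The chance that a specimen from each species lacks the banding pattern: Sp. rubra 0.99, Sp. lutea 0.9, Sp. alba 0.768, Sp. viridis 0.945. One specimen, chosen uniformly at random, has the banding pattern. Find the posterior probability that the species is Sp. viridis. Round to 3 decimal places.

0.174

Taking complements, P(banded | each) = Sp. rubra 0.01, Sp. lutea 0.1, Sp. alba 0.232, Sp. viridis 0.055.
Compute prior × likelihood for every hypothesis:
  Sp. rubra: 0.06 × 0.01 = 0.0006
  Sp. lutea: 0.46 × 0.1 = 0.046
  Sp. alba: 0.16 × 0.232 = 0.03712
  Sp. viridis: 0.32 × 0.055 = 0.0176
Total = 0.10132.
P(Sp. viridis | evidence) = 0.0176 / 0.10132 ≈ 0.174.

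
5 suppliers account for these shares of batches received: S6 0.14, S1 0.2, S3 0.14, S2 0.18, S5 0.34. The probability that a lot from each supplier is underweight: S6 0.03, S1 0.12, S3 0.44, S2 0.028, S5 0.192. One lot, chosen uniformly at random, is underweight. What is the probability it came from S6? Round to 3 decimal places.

Compute prior × likelihood for every hypothesis:
  S6: 0.14 × 0.03 = 0.0042
  S1: 0.2 × 0.12 = 0.024
  S3: 0.14 × 0.44 = 0.0616
  S2: 0.18 × 0.028 = 0.00504
  S5: 0.34 × 0.192 = 0.06528
Sum = 0.16012.
P(S6 | evidence) = 0.0042 / 0.16012 ≈ 0.026.

0.026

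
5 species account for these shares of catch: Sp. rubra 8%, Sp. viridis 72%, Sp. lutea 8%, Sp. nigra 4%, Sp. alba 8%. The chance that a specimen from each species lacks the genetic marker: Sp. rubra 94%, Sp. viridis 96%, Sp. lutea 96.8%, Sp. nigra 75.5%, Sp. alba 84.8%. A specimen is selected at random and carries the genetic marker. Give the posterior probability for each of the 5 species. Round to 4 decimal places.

Sp. rubra 0.0826, Sp. viridis 0.4955, Sp. lutea 0.0440, Sp. nigra 0.1686, Sp. alba 0.2092

Taking complements, P(marker | each) = Sp. rubra 0.06, Sp. viridis 0.04, Sp. lutea 0.032, Sp. nigra 0.245, Sp. alba 0.152.
Prior × likelihood for each hypothesis:
  Sp. rubra: 0.08 × 0.06 = 0.0048
  Sp. viridis: 0.72 × 0.04 = 0.0288
  Sp. lutea: 0.08 × 0.032 = 0.00256
  Sp. nigra: 0.04 × 0.245 = 0.0098
  Sp. alba: 0.08 × 0.152 = 0.01216
Sum = 0.05812.
P(Sp. rubra | marker) = 0.0048/0.05812 ≈ 0.0826
P(Sp. viridis | marker) = 0.0288/0.05812 ≈ 0.4955
P(Sp. lutea | marker) = 0.00256/0.05812 ≈ 0.0440
P(Sp. nigra | marker) = 0.0098/0.05812 ≈ 0.1686
P(Sp. alba | marker) = 0.01216/0.05812 ≈ 0.2092
(Check: 0.0826+0.4955+0.0440+0.1686+0.2092 = 0.9999.)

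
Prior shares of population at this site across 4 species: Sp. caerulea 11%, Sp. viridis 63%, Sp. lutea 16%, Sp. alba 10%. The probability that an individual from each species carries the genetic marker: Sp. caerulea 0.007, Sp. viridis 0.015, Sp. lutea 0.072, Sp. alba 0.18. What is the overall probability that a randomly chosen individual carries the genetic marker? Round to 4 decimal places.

0.0397

Compute prior × likelihood for every hypothesis:
  Sp. caerulea: 0.11 × 0.007 = 0.00077
  Sp. viridis: 0.63 × 0.015 = 0.00945
  Sp. lutea: 0.16 × 0.072 = 0.01152
  Sp. alba: 0.1 × 0.18 = 0.018
P(marker) = 0.00077 + 0.00945 + 0.01152 + 0.018 = 0.03974 → 0.0397.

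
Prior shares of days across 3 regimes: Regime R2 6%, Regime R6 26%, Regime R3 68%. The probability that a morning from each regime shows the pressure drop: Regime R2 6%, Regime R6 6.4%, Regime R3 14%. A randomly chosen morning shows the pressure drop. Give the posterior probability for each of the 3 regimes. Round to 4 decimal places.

Regime R2 0.0312, Regime R6 0.1441, Regime R3 0.8247

Compute prior × likelihood for every hypothesis:
  Regime R2: 0.06 × 0.06 = 0.0036
  Regime R6: 0.26 × 0.064 = 0.01664
  Regime R3: 0.68 × 0.14 = 0.0952
Sum = 0.11544.
P(Regime R2 | drop) = 0.0036/0.11544 ≈ 0.0312
P(Regime R6 | drop) = 0.01664/0.11544 ≈ 0.1441
P(Regime R3 | drop) = 0.0952/0.11544 ≈ 0.8247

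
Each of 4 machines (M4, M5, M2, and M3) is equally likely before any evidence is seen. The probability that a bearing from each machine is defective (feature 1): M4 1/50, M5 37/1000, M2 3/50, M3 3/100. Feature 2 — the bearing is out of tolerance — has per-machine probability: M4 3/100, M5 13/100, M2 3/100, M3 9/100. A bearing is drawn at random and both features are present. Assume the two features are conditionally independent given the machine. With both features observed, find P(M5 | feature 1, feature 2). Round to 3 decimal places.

With a uniform prior (1/4 each), posterior ∝ likelihood:
  M4: 0.02 × 0.03 = 0.0006
  M5: 0.037 × 0.13 = 0.00481
  M2: 0.06 × 0.03 = 0.0018
  M3: 0.03 × 0.09 = 0.0027
Normalizing constant = 0.00991.
P(M5 | evidence) = 0.00481 / 0.00991 ≈ 0.485.

0.485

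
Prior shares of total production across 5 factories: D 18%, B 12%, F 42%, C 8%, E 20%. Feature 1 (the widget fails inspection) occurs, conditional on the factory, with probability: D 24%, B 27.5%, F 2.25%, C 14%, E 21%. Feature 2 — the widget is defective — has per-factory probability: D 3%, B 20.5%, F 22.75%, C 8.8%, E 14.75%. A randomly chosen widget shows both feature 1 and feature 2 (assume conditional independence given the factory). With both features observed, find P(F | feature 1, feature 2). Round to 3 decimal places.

0.124

Prior × likelihood for each hypothesis:
  D: 0.18 × 0.24 × 0.03 = 0.001296
  B: 0.12 × 0.275 × 0.205 = 0.006765
  F: 0.42 × 0.0225 × 0.2275 = 0.002149875
  C: 0.08 × 0.14 × 0.088 = 0.0009856
  E: 0.2 × 0.21 × 0.1475 = 0.006195
Normalizing constant = 0.017391475.
P(F | evidence) = 0.002149875 / 0.017391475 ≈ 0.124.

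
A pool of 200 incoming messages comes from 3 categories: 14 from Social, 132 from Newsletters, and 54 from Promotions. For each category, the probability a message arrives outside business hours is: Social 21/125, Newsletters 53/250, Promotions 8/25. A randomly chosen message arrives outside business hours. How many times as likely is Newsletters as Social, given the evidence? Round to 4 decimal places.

11.8980

Unnormalized posteriors (prior × likelihood):
  Social: 0.07 × 0.168 = 0.01176
  Newsletters: 0.66 × 0.212 = 0.13992
  Promotions: 0.27 × 0.32 = 0.0864
Normalizing constant = 0.23808.
The ratio is 0.13992 / 0.01176 (the normalizer cancels) = 11.8980.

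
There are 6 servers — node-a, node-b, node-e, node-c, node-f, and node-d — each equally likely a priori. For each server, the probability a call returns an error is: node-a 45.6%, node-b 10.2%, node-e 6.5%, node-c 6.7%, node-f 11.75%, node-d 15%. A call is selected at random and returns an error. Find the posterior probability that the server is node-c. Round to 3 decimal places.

0.070

With a uniform prior (1/6 each), posterior ∝ likelihood:
  node-a: 0.456
  node-b: 0.102
  node-e: 0.065
  node-c: 0.067
  node-f: 0.1175
  node-d: 0.15
Sum = 0.9575.
P(node-c | evidence) = 0.067 / 0.9575 ≈ 0.070.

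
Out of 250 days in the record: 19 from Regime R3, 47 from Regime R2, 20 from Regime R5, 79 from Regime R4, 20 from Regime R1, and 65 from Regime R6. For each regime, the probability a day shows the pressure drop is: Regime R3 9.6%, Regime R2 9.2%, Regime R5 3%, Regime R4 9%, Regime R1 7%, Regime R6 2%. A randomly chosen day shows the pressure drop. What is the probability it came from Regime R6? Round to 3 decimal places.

Compute prior × likelihood for every hypothesis:
  Regime R3: 0.076 × 0.096 = 0.007296
  Regime R2: 0.188 × 0.092 = 0.017296
  Regime R5: 0.08 × 0.03 = 0.0024
  Regime R4: 0.316 × 0.09 = 0.02844
  Regime R1: 0.08 × 0.07 = 0.0056
  Regime R6: 0.26 × 0.02 = 0.0052
Sum = 0.066232.
P(Regime R6 | evidence) = 0.0052 / 0.066232 ≈ 0.079.

0.079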